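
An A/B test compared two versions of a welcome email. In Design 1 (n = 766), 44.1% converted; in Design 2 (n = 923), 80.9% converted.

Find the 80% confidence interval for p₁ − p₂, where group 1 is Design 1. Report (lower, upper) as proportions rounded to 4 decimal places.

(-0.3964, -0.3396)

The two standard errors are √(0.4410×0.5590/766) = 0.01794 and √(0.8090×0.1910/923) = 0.01294.
Because the samples are independent, SE_diff = √(0.01794² + 0.01294²) = 0.02212.
Using z* = 1.282 for 80%, ME = 1.282 × 0.02212 = 0.02836.
p̂₁ − p̂₂ = -0.3680; interval -0.3680 ± 0.02836 gives (-0.3964, -0.3396).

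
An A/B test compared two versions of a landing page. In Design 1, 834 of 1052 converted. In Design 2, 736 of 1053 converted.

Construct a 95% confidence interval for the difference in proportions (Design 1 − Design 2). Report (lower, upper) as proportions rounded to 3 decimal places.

(0.057, 0.131)

p̂₁ = 834/1052 = 0.7928 and p̂₂ = 736/1053 = 0.6990.
SE₁ = √(p̂₁(1−p̂₁)/n₁) = √(0.7928·0.2072/1052) = 0.01250; SE₂ = √(0.6990·0.3010/1053) = 0.01414.
Independent samples: SE of the difference = √(SE₁² + SE₂²) = √(0.00015625 + 0.0001999396) = 0.01887.
z* for 95% confidence is 1.960, so the margin of error is 1.960 × 0.01887 = 0.03699.
Point estimate p̂₁ − p̂₂ = 0.7928 − 0.6990 = 0.0938.
0.0938 ± 0.03699 → (0.057, 0.131).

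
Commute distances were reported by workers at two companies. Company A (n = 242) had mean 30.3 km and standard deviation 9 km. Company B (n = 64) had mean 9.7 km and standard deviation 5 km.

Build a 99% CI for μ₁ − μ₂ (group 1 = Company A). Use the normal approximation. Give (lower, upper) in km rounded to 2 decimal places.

Per-group SEs: s₁/√n₁ = 9/√242 = 0.5785, s₂/√n₂ = 5/√64 = 0.6250.
Unpooled SE of the difference: √(0.33466225 + 0.390625) = 0.8516.
Margin of error = z* · SE = 2.576 × 0.8516 = 2.1937.
x̄₁ − x̄₂ = 30.3 − 9.7 = 20.6000.
CI: 20.6000 ± 2.1937 = (18.41, 22.79).

(18.41, 22.79)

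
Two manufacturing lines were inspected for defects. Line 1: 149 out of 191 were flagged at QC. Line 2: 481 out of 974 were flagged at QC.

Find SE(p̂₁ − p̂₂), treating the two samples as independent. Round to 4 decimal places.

0.0340

p̂₁ = 149/191 = 0.7801 and p̂₂ = 481/974 = 0.4938.
SE₁ = √(p̂₁(1−p̂₁)/n₁) = √(0.7801·0.2199/191) = 0.02997; SE₂ = √(0.4938·0.5062/974) = 0.01602.
Independent samples: SE of the difference = √(SE₁² + SE₂²) = √(0.0008982009 + 0.0002566404) = 0.03398.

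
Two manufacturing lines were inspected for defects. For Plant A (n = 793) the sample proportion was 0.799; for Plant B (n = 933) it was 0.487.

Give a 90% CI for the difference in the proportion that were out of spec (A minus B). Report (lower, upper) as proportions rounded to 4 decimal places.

The two standard errors are √(0.7990×0.2010/793) = 0.01423 and √(0.4870×0.5130/933) = 0.01636.
Because the samples are independent, SE_diff = √(0.01423² + 0.01636²) = 0.02168.
Using z* = 1.645 for 90%, ME = 1.645 × 0.02168 = 0.03566.
p̂₁ − p̂₂ = 0.3120; interval 0.3120 ± 0.03566 gives (0.2763, 0.3477).

(0.2763, 0.3477)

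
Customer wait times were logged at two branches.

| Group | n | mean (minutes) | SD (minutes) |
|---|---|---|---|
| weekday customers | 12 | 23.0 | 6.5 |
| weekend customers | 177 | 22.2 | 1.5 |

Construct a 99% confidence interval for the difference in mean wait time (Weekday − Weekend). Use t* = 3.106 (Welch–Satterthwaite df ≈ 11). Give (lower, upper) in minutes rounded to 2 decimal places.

SE₁ = s₁/√n₁ = 6.5/√12 = 1.8764; SE₂ = 1.5/√177 = 0.1127.
Independent samples, unequal variances: SE_diff = √(SE₁² + SE₂²) = √(3.52087696 + 0.01270129) = 1.8798.
t* = 3.106, so margin of error = 3.106 × 1.8798 = 5.8387.
Difference in means = 23.0 − 22.2 = 0.8000.
0.8000 ± 5.8387 → (-5.04, 6.64).

(-5.04, 6.64)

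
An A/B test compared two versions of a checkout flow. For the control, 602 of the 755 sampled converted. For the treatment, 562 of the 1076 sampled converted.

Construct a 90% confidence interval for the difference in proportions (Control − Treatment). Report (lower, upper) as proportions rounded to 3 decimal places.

(0.240, 0.310)

p̂₁ = 602/755 = 0.7974 and p̂₂ = 562/1076 = 0.5223.
SE₁ = √(p̂₁(1−p̂₁)/n₁) = √(0.7974·0.2026/755) = 0.01463; SE₂ = √(0.5223·0.4777/1076) = 0.01523.
Independent samples: SE of the difference = √(SE₁² + SE₂²) = √(0.0002140369 + 0.0002319529) = 0.02112.
z* for 90% confidence is 1.645, so the margin of error is 1.645 × 0.02112 = 0.03474.
Point estimate p̂₁ − p̂₂ = 0.7974 − 0.5223 = 0.2751.
0.2751 ± 0.03474 → (0.240, 0.310).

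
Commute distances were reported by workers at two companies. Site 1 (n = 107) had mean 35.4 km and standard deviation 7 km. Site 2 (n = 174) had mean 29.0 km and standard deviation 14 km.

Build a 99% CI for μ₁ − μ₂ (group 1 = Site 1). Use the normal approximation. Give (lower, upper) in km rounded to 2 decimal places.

(3.16, 9.64)

SE₁ = s₁/√n₁ = 7/√107 = 0.6767; SE₂ = 14/√174 = 1.0613.
Independent samples, unequal variances: SE_diff = √(SE₁² + SE₂²) = √(0.45792289 + 1.12635769) = 1.2587.
z* = 2.576, so margin of error = 2.576 × 1.2587 = 3.2424.
Difference in means = 35.4 − 29.0 = 6.4000.
6.4000 ± 3.2424 → (3.16, 9.64).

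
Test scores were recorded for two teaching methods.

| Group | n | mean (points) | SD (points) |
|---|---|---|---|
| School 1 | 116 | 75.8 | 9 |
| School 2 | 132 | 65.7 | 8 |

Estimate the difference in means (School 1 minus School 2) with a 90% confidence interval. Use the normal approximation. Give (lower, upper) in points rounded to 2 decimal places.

Standard errors of each mean: 9/√116 = 0.8356 and 8/√132 = 0.6963.
SE(x̄₁ − x̄₂) = √(0.8356² + 0.6963²) = 1.0877 for independent samples with unequal variances.
With z* = 1.645, the margin is 1.645 × 1.0877 = 1.7893.
x̄₁ − x̄₂ = 75.8 − 65.7 = 10.1000; the interval is 10.1000 ± 1.7893 = (8.31, 11.89).

(8.31, 11.89)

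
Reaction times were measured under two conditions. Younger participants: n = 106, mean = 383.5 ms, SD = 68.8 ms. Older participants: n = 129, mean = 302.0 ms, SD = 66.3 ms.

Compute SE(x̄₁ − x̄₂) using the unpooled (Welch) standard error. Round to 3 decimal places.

Per-group SEs: s₁/√n₁ = 68.8/√106 = 6.6824, s₂/√n₂ = 66.3/√129 = 5.8374.
Unpooled SE of the difference: √(44.65446976 + 34.07523876) = 8.8730.

8.873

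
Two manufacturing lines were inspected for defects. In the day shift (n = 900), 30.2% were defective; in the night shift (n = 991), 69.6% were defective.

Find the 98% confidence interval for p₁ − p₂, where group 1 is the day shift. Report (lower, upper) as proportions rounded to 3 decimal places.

(-0.443, -0.345)

The two standard errors are √(0.3020×0.6980/900) = 0.01530 and √(0.6960×0.3040/991) = 0.01461.
Because the samples are independent, SE_diff = √(0.01530² + 0.01461²) = 0.02116.
Using z* = 2.326 for 98%, ME = 2.326 × 0.02116 = 0.04922.
p̂₁ − p̂₂ = -0.3940; interval -0.3940 ± 0.04922 gives (-0.443, -0.345).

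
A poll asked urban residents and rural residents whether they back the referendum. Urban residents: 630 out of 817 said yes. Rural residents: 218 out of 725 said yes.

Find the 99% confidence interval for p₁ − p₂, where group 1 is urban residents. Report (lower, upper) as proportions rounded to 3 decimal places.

p̂₁ = 630/817 = 0.7711 and p̂₂ = 218/725 = 0.3007.
SE₁ = √(p̂₁(1−p̂₁)/n₁) = √(0.7711·0.2289/817) = 0.01470; SE₂ = √(0.3007·0.6993/725) = 0.01703.
Independent samples: SE of the difference = √(SE₁² + SE₂²) = √(0.00021609 + 0.0002900209) = 0.02250.
z* for 99% confidence is 2.576, so the margin of error is 2.576 × 0.02250 = 0.05796.
Point estimate p̂₁ − p̂₂ = 0.7711 − 0.3007 = 0.4704.
0.4704 ± 0.05796 → (0.412, 0.528).

(0.412, 0.528)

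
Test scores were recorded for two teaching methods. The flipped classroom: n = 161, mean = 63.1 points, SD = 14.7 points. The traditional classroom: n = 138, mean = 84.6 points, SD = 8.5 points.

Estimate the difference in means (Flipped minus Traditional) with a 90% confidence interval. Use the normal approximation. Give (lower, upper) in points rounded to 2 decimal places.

Standard errors of each mean: 14.7/√161 = 1.1585 and 8.5/√138 = 0.7236.
SE(x̄₁ − x̄₂) = √(1.1585² + 0.7236²) = 1.3659 for independent samples with unequal variances.
With z* = 1.645, the margin is 1.645 × 1.3659 = 2.2469.
x̄₁ − x̄₂ = 63.1 − 84.6 = -21.5000; the interval is -21.5000 ± 2.2469 = (-23.75, -19.25).

(-23.75, -19.25)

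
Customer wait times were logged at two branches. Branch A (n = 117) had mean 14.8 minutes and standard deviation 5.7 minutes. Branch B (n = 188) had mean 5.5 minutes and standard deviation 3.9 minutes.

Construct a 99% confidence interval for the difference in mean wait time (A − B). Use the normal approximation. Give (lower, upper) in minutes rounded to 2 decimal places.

(7.76, 10.84)

Per-group SEs: s₁/√n₁ = 5.7/√117 = 0.5270, s₂/√n₂ = 3.9/√188 = 0.2844.
Unpooled SE of the difference: √(0.277729 + 0.08088336) = 0.5988.
Margin of error = z* · SE = 2.576 × 0.5988 = 1.5425.
x̄₁ − x̄₂ = 14.8 − 5.5 = 9.3000.
CI: 9.3000 ± 1.5425 = (7.76, 10.84).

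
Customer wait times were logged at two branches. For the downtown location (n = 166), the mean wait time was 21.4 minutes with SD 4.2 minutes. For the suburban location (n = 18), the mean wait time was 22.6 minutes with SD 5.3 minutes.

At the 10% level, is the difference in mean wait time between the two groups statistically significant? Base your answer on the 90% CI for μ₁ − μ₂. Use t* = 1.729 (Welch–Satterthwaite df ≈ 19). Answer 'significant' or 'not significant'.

not significant

Per-group SEs: s₁/√n₁ = 4.2/√166 = 0.3260, s₂/√n₂ = 5.3/√18 = 1.2492.
Unpooled SE of the difference: √(0.106276 + 1.56050064) = 1.2910.
Margin of error = t* · SE = 1.729 × 1.2910 = 2.2321.
x̄₁ − x̄₂ = 21.4 − 22.6 = -1.2000.
CI: -1.2000 ± 2.2321 = (-3.4321, 1.0321).
The interval (-3.4321, 1.0321) contains 0, so the difference is not significant.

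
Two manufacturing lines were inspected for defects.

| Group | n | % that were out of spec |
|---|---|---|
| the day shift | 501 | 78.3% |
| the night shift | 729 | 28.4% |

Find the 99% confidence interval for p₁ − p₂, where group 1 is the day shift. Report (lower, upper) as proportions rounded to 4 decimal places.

(0.4350, 0.5630)

SE₁ = √(p̂₁(1−p̂₁)/n₁) = √(0.7830·0.2170/501) = 0.01842; SE₂ = √(0.2840·0.7160/729) = 0.01670.
Independent samples: SE of the difference = √(SE₁² + SE₂²) = √(0.0003392964 + 0.00027889) = 0.02486.
z* for 99% confidence is 2.576, so the margin of error is 2.576 × 0.02486 = 0.06404.
Point estimate p̂₁ − p̂₂ = 0.7830 − 0.2840 = 0.4990.
0.4990 ± 0.06404 → (0.4350, 0.5630).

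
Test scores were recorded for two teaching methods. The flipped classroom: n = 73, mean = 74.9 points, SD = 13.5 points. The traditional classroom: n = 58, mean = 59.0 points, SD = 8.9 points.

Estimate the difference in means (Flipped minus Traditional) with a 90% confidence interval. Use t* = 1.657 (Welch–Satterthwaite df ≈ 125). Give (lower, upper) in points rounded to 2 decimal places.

Per-group SEs: s₁/√n₁ = 13.5/√73 = 1.5801, s₂/√n₂ = 8.9/√58 = 1.1686.
Unpooled SE of the difference: √(2.49671601 + 1.36562596) = 1.9653.
Margin of error = t* · SE = 1.657 × 1.9653 = 3.2565.
x̄₁ − x̄₂ = 74.9 − 59.0 = 15.9000.
CI: 15.9000 ± 3.2565 = (12.64, 19.16).

(12.64, 19.16)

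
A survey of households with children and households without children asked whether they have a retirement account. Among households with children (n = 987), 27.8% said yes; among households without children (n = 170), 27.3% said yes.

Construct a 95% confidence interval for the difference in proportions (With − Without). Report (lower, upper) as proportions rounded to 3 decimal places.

(-0.068, 0.078)

The two standard errors are √(0.2780×0.7220/987) = 0.01426 and √(0.2730×0.7270/170) = 0.03417.
Because the samples are independent, SE_diff = √(0.01426² + 0.03417²) = 0.03703.
Using z* = 1.960 for 95%, ME = 1.960 × 0.03703 = 0.07258.
p̂₁ − p̂₂ = 0.0050; interval 0.0050 ± 0.07258 gives (-0.068, 0.078).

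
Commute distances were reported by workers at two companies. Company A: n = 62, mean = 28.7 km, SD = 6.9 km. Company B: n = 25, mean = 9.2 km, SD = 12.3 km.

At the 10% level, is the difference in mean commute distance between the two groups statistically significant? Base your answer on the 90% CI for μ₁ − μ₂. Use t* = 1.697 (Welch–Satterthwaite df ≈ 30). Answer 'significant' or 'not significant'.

SE₁ = s₁/√n₁ = 6.9/√62 = 0.8763; SE₂ = 12.3/√25 = 2.4600.
Independent samples, unequal variances: SE_diff = √(SE₁² + SE₂²) = √(0.76790169 + 6.0516) = 2.6114.
t* = 1.697, so margin of error = 1.697 × 2.6114 = 4.4315.
Difference in means = 28.7 − 9.2 = 19.5000.
19.5000 ± 4.4315 → (15.0685, 23.9315).
The interval (15.0685, 23.9315) does not contain 0, so the difference is significant.

significant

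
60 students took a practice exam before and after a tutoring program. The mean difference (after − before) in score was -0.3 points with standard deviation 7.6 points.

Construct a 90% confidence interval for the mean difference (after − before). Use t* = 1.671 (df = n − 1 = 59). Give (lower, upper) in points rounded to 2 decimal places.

(-1.94, 1.34)

Paired design: SE = s_d/√n = 7.6/√60 = 0.9812.
t* = 1.671; margin of error = 1.671 × 0.9812 = 1.6396.
-0.3 ± 1.6396 → (-1.94, 1.34).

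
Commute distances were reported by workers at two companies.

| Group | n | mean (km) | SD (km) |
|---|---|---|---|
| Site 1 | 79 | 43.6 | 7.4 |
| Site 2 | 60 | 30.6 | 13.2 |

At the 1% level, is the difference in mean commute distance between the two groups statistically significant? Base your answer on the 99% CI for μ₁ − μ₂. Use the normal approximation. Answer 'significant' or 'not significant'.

SE₁ = s₁/√n₁ = 7.4/√79 = 0.8326; SE₂ = 13.2/√60 = 1.7041.
Independent samples, unequal variances: SE_diff = √(SE₁² + SE₂²) = √(0.69322276 + 2.90395681) = 1.8966.
z* = 2.576, so margin of error = 2.576 × 1.8966 = 4.8856.
Difference in means = 43.6 − 30.6 = 13.0000.
13.0000 ± 4.8856 → (8.1144, 17.8856).
The interval (8.1144, 17.8856) does not contain 0, so the difference is significant.

significant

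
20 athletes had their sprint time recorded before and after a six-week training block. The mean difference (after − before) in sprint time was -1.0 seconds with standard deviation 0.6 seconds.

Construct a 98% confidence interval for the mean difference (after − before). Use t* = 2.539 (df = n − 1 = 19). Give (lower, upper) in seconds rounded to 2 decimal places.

(-1.34, -0.66)

Paired design: SE = s_d/√n = 0.6/√20 = 0.1342.
t* = 2.539; margin of error = 2.539 × 0.1342 = 0.3407.
-1.0 ± 0.3407 → (-1.34, -0.66).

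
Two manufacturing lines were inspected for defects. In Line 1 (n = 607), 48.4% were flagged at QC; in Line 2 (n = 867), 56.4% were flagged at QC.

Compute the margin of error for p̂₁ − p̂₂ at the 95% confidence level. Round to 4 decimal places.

The two standard errors are √(0.4840×0.5160/607) = 0.02028 and √(0.5640×0.4360/867) = 0.01684.
Because the samples are independent, SE_diff = √(0.02028² + 0.01684²) = 0.02636.
Using z* = 1.960 for 95%, ME = 1.960 × 0.02636 = 0.05167.

0.0517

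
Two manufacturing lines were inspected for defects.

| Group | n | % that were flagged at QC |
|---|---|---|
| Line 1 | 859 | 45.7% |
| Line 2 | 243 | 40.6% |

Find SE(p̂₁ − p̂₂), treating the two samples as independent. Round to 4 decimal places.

Each SE is √(p̂(1−p̂)/n): √(0.4570·0.5430/859) = 0.01700 and √(0.4060·0.5940/243) = 0.03150.
SE(p̂₁ − p̂₂) = √(SE₁² + SE₂²) = √(0.000289 + 0.00099225) = 0.03579, since the two samples are independent.

0.0358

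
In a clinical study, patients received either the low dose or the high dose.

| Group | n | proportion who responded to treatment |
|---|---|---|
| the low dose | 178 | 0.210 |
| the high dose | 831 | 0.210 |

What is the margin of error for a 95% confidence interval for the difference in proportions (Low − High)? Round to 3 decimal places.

Each SE is √(p̂(1−p̂)/n): √(0.2100·0.7900/178) = 0.03053 and √(0.2100·0.7900/831) = 0.01413.
SE(p̂₁ − p̂₂) = √(SE₁² + SE₂²) = √(0.0009320809 + 0.0001996569) = 0.03364, since the two samples are independent.
At 95% confidence z* = 1.960; margin = 1.960 × 0.03364 = 0.06593.

0.066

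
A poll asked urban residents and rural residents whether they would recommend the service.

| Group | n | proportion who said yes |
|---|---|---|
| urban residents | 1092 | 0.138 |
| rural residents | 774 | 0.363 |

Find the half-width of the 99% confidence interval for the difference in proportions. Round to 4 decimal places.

0.0520

The two standard errors are √(0.1380×0.8620/1092) = 0.01044 and √(0.3630×0.6370/774) = 0.01728.
Because the samples are independent, SE_diff = √(0.01044² + 0.01728²) = 0.02019.
Using z* = 2.576 for 99%, ME = 2.576 × 0.02019 = 0.05201.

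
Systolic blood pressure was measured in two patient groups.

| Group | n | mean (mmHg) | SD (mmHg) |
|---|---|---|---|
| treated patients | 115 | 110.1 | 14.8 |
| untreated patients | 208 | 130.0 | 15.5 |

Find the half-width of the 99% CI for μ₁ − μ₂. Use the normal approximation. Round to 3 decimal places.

4.506

Standard errors of each mean: 14.8/√115 = 1.3801 and 15.5/√208 = 1.0747.
SE(x̄₁ − x̄₂) = √(1.3801² + 1.0747²) = 1.7492 for independent samples with unequal variances.
With z* = 2.576, the margin is 2.576 × 1.7492 = 4.5059.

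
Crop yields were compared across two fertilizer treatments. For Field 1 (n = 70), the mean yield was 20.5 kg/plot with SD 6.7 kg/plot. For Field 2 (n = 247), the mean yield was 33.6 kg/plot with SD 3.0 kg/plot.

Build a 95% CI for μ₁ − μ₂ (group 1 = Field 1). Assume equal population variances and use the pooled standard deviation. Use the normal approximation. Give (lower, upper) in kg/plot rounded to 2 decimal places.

(-14.19, -12.01)

Pooled variance s_p² = [69·6.7² + 246·3.0²] / (70+247−2) = 16.8616, so s_p = 4.1063.
SE_diff = s_p·√(1/n₁ + 1/n₂) = 4.1063·√(1/70 + 1/247) = 0.5560.
z* = 1.960; margin = 1.960 × 0.5560 = 1.0898.
Difference = 20.5 − 33.6 = -13.1000.
-13.1000 ± 1.0898 → (-14.19, -12.01).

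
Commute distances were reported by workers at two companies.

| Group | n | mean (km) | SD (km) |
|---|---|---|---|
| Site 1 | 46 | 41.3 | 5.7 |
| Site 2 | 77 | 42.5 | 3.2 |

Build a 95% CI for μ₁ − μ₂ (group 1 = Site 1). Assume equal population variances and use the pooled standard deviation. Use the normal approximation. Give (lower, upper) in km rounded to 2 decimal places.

(-2.77, 0.37)

Pooled variance s_p² = [45·5.7² + 76·3.2²] / (46+77−2) = 18.5148, so s_p = 4.3029.
SE_diff = s_p·√(1/n₁ + 1/n₂) = 4.3029·√(1/46 + 1/77) = 0.8018.
z* = 1.960; margin = 1.960 × 0.8018 = 1.5715.
Difference = 41.3 − 42.5 = -1.2000.
-1.2000 ± 1.5715 → (-2.77, 0.37).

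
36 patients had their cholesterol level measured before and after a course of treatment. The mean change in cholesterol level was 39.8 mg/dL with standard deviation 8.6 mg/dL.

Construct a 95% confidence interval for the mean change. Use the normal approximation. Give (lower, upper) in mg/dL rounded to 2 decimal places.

(36.99, 42.61)

Paired design: SE = s_d/√n = 8.6/√36 = 1.4333.
z* = 1.960; margin of error = 1.960 × 1.4333 = 2.8093.
39.8 ± 2.8093 → (36.99, 42.61).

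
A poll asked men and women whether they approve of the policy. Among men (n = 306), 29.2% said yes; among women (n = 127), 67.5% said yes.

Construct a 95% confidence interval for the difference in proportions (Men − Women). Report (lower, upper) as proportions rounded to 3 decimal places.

(-0.479, -0.287)

Each SE is √(p̂(1−p̂)/n): √(0.2920·0.7080/306) = 0.02599 and √(0.6750·0.3250/127) = 0.04156.
SE(p̂₁ − p̂₂) = √(SE₁² + SE₂²) = √(0.0006754801 + 0.0017272336) = 0.04902, since the two samples are independent.
At 95% confidence z* = 1.960; margin = 1.960 × 0.04902 = 0.09608.
The difference is 0.2920 − 0.6750 = -0.3830, so the interval is -0.3830 ± 0.09608 = (-0.479, -0.287).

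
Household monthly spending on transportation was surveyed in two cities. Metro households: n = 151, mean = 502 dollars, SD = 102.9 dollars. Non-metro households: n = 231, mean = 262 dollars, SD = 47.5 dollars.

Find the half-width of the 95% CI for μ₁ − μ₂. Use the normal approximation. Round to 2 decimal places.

Standard errors of each mean: 102.9/√151 = 8.3739 and 47.5/√231 = 3.1253.
SE(x̄₁ − x̄₂) = √(8.3739² + 3.1253²) = 8.9381 for independent samples with unequal variances.
With z* = 1.960, the margin is 1.960 × 8.9381 = 17.5187.

17.52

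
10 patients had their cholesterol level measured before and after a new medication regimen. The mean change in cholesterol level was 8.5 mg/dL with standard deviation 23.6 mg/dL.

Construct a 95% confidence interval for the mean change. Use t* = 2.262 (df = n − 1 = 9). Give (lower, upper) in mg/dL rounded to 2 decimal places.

(-8.38, 25.38)

Paired design: SE = s_d/√n = 23.6/√10 = 7.4630.
t* = 2.262; margin of error = 2.262 × 7.4630 = 16.8813.
8.5 ± 16.8813 → (-8.38, 25.38).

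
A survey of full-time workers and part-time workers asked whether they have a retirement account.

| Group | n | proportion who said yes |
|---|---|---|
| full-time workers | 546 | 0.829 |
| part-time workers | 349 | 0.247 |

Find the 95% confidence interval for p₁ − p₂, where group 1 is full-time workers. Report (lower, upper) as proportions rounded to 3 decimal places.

(0.527, 0.637)

SE₁ = √(p̂₁(1−p̂₁)/n₁) = √(0.8290·0.1710/546) = 0.01611; SE₂ = √(0.2470·0.7530/349) = 0.02309.
Independent samples: SE of the difference = √(SE₁² + SE₂²) = √(0.0002595321 + 0.0005331481) = 0.02815.
z* for 95% confidence is 1.960, so the margin of error is 1.960 × 0.02815 = 0.05517.
Point estimate p̂₁ − p̂₂ = 0.8290 − 0.2470 = 0.5820.
0.5820 ± 0.05517 → (0.527, 0.637).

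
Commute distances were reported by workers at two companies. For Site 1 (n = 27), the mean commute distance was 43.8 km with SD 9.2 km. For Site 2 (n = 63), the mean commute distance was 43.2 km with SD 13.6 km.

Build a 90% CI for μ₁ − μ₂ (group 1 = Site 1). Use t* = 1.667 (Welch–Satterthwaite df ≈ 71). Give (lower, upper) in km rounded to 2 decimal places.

(-3.51, 4.71)

Standard errors of each mean: 9.2/√27 = 1.7705 and 13.6/√63 = 1.7134.
SE(x̄₁ − x̄₂) = √(1.7705² + 1.7134²) = 2.4638 for independent samples with unequal variances.
With t* = 1.667, the margin is 1.667 × 2.4638 = 4.1072.
x̄₁ − x̄₂ = 43.8 − 43.2 = 0.6000; the interval is 0.6000 ± 4.1072 = (-3.51, 4.71).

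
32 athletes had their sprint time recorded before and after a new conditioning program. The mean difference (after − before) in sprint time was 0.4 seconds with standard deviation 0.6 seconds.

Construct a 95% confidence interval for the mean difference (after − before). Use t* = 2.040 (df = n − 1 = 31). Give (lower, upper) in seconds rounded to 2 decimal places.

(0.18, 0.62)

Paired design: SE = s_d/√n = 0.6/√32 = 0.1061.
t* = 2.040; margin of error = 2.040 × 0.1061 = 0.2164.
0.4 ± 0.2164 → (0.18, 0.62).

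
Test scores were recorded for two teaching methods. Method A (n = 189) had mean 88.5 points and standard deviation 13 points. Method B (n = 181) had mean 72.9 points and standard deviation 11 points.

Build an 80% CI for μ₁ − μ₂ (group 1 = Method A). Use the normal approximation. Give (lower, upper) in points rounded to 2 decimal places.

Standard errors of each mean: 13/√189 = 0.9456 and 11/√181 = 0.8176.
SE(x̄₁ − x̄₂) = √(0.9456² + 0.8176²) = 1.2501 for independent samples with unequal variances.
With z* = 1.282, the margin is 1.282 × 1.2501 = 1.6026.
x̄₁ − x̄₂ = 88.5 − 72.9 = 15.6000; the interval is 15.6000 ± 1.6026 = (14.00, 17.20).

(14.00, 17.20)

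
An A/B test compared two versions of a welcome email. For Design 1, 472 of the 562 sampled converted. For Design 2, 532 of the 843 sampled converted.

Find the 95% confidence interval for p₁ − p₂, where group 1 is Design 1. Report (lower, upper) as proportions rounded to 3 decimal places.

p̂₁ = 472/562 = 0.8399 and p̂₂ = 532/843 = 0.6311.
SE₁ = √(p̂₁(1−p̂₁)/n₁) = √(0.8399·0.1601/562) = 0.01547; SE₂ = √(0.6311·0.3689/843) = 0.01662.
Independent samples: SE of the difference = √(SE₁² + SE₂²) = √(0.0002393209 + 0.0002762244) = 0.02271.
z* for 95% confidence is 1.960, so the margin of error is 1.960 × 0.02271 = 0.04451.
Point estimate p̂₁ − p̂₂ = 0.8399 − 0.6311 = 0.2088.
0.2088 ± 0.04451 → (0.164, 0.253).

(0.164, 0.253)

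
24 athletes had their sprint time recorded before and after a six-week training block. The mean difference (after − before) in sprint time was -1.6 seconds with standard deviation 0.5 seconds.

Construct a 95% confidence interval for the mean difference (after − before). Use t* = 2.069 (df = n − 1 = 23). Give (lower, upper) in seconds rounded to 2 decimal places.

(-1.81, -1.39)

Paired design: SE = s_d/√n = 0.5/√24 = 0.1021.
t* = 2.069; margin of error = 2.069 × 0.1021 = 0.2112.
-1.6 ± 0.2112 → (-1.81, -1.39).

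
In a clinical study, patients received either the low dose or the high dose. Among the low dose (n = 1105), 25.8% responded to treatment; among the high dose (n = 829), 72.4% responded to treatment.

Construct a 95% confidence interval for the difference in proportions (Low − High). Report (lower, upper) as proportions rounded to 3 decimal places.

Each SE is √(p̂(1−p̂)/n): √(0.2580·0.7420/1105) = 0.01316 and √(0.7240·0.2760/829) = 0.01553.
SE(p̂₁ − p̂₂) = √(SE₁² + SE₂²) = √(0.0001731856 + 0.0002411809) = 0.02036, since the two samples are independent.
At 95% confidence z* = 1.960; margin = 1.960 × 0.02036 = 0.03991.
The difference is 0.2580 − 0.7240 = -0.4660, so the interval is -0.4660 ± 0.03991 = (-0.506, -0.426).

(-0.506, -0.426)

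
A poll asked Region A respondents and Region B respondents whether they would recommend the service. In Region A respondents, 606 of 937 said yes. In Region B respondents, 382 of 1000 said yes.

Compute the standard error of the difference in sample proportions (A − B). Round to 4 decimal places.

Sample proportions: 606/937 = 0.6467, 382/1000 = 0.3820.
Each SE is √(p̂(1−p̂)/n): √(0.6467·0.3533/937) = 0.01562 and √(0.3820·0.6180/1000) = 0.01536.
SE(p̂₁ − p̂₂) = √(SE₁² + SE₂²) = √(0.0002439844 + 0.0002359296) = 0.02191, since the two samples are independent.

0.0219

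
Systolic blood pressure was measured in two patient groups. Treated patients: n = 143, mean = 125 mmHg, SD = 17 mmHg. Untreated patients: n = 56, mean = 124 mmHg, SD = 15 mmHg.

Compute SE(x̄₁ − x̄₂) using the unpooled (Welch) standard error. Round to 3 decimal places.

SE₁ = s₁/√n₁ = 17/√143 = 1.4216; SE₂ = 15/√56 = 2.0045.
Independent samples, unequal variances: SE_diff = √(SE₁² + SE₂²) = √(2.02094656 + 4.01802025) = 2.4574.

2.457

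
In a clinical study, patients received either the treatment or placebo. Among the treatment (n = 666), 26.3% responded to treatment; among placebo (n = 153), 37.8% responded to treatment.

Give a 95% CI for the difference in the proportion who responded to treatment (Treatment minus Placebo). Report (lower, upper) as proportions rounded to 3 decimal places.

SE₁ = √(p̂₁(1−p̂₁)/n₁) = √(0.2630·0.7370/666) = 0.01706; SE₂ = √(0.3780·0.6220/153) = 0.03920.
Independent samples: SE of the difference = √(SE₁² + SE₂²) = √(0.0002910436 + 0.00153664) = 0.04275.
z* for 95% confidence is 1.960, so the margin of error is 1.960 × 0.04275 = 0.08379.
Point estimate p̂₁ − p̂₂ = 0.2630 − 0.3780 = -0.1150.
-0.1150 ± 0.08379 → (-0.199, -0.031).

(-0.199, -0.031)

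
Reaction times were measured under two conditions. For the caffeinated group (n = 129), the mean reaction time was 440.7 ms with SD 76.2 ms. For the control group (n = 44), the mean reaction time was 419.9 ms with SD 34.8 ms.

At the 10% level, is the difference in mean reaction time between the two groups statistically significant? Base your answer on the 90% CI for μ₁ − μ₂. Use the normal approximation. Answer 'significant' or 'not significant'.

Per-group SEs: s₁/√n₁ = 76.2/√129 = 6.7090, s₂/√n₂ = 34.8/√44 = 5.2463.
Unpooled SE of the difference: √(45.010681 + 27.52366369) = 8.5167.
Margin of error = z* · SE = 1.645 × 8.5167 = 14.0100.
x̄₁ − x̄₂ = 440.7 − 419.9 = 20.8000.
CI: 20.8000 ± 14.0100 = (6.7900, 34.8100).
The interval (6.7900, 34.8100) does not contain 0, so the difference is significant.

significant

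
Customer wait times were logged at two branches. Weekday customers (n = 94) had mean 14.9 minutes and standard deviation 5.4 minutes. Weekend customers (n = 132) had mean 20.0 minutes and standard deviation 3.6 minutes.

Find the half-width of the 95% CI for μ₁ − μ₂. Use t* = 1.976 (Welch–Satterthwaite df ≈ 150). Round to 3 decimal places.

SE₁ = s₁/√n₁ = 5.4/√94 = 0.5570; SE₂ = 3.6/√132 = 0.3133.
Independent samples, unequal variances: SE_diff = √(SE₁² + SE₂²) = √(0.310249 + 0.09815689) = 0.6391.
t* = 1.976, so margin of error = 1.976 × 0.6391 = 1.2629.

1.263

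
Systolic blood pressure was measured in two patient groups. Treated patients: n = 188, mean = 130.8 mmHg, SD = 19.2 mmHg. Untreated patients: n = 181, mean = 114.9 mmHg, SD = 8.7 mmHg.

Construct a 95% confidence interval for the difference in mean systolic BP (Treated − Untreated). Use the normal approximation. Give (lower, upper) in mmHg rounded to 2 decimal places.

(12.88, 18.92)

SE₁ = s₁/√n₁ = 19.2/√188 = 1.4003; SE₂ = 8.7/√181 = 0.6467.
Independent samples, unequal variances: SE_diff = √(SE₁² + SE₂²) = √(1.96084009 + 0.41822089) = 1.5424.
z* = 1.960, so margin of error = 1.960 × 1.5424 = 3.0231.
Difference in means = 130.8 − 114.9 = 15.9000.
15.9000 ± 3.0231 → (12.88, 18.92).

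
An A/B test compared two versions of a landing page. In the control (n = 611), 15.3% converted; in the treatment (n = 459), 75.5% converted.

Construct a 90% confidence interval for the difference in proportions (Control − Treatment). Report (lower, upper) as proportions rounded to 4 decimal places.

(-0.6428, -0.5612)

Each SE is √(p̂(1−p̂)/n): √(0.1530·0.8470/611) = 0.01456 and √(0.7550·0.2450/459) = 0.02007.
SE(p̂₁ − p̂₂) = √(SE₁² + SE₂²) = √(0.0002119936 + 0.0004028049) = 0.02480, since the two samples are independent.
At 90% confidence z* = 1.645; margin = 1.645 × 0.02480 = 0.04080.
The difference is 0.1530 − 0.7550 = -0.6020, so the interval is -0.6020 ± 0.04080 = (-0.6428, -0.5612).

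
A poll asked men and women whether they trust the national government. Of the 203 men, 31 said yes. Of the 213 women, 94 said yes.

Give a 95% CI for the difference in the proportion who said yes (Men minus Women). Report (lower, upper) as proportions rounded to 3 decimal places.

(-0.372, -0.206)

Sample proportions: 31/203 = 0.1527, 94/213 = 0.4413.
Each SE is √(p̂(1−p̂)/n): √(0.1527·0.8473/203) = 0.02525 and √(0.4413·0.5587/213) = 0.03402.
SE(p̂₁ − p̂₂) = √(SE₁² + SE₂²) = √(0.0006375625 + 0.0011573604) = 0.04237, since the two samples are independent.
At 95% confidence z* = 1.960; margin = 1.960 × 0.04237 = 0.08305.
The difference is 0.1527 − 0.4413 = -0.2886, so the interval is -0.2886 ± 0.08305 = (-0.372, -0.206).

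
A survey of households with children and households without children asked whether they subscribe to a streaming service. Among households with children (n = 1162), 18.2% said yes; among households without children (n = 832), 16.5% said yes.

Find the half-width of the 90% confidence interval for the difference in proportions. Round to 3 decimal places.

0.028

Each SE is √(p̂(1−p̂)/n): √(0.1820·0.8180/1162) = 0.01132 and √(0.1650·0.8350/832) = 0.01287.
SE(p̂₁ − p̂₂) = √(SE₁² + SE₂²) = √(0.0001281424 + 0.0001656369) = 0.01714, since the two samples are independent.
At 90% confidence z* = 1.645; margin = 1.645 × 0.01714 = 0.02820.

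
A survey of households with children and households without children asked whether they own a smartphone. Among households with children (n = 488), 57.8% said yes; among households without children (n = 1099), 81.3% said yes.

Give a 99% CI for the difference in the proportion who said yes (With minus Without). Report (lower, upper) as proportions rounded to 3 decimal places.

The two standard errors are √(0.5780×0.4220/488) = 0.02236 and √(0.8130×0.1870/1099) = 0.01176.
Because the samples are independent, SE_diff = √(0.02236² + 0.01176²) = 0.02526.
Using z* = 2.576 for 99%, ME = 2.576 × 0.02526 = 0.06507.
p̂₁ − p̂₂ = -0.2350; interval -0.2350 ± 0.06507 gives (-0.300, -0.170).

(-0.300, -0.170)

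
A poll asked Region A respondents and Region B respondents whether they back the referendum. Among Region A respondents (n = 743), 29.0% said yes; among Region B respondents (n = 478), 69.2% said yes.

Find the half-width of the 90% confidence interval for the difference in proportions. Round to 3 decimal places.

0.044

SE₁ = √(p̂₁(1−p̂₁)/n₁) = √(0.2900·0.7100/743) = 0.01665; SE₂ = √(0.6920·0.3080/478) = 0.02112.
Independent samples: SE of the difference = √(SE₁² + SE₂²) = √(0.0002772225 + 0.0004460544) = 0.02689.
z* for 90% confidence is 1.645, so the margin of error is 1.645 × 0.02689 = 0.04423.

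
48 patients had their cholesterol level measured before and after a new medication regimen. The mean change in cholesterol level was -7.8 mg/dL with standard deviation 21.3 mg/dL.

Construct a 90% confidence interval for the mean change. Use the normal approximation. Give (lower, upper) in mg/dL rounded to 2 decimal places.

This is a matched-pairs design, so SE = s_d/√n = 21.3/√48 = 3.0744.
Margin = 1.645 × 3.0744 = 5.0574; the interval is -7.8 ± 5.0574 = (-12.86, -2.74).

(-12.86, -2.74)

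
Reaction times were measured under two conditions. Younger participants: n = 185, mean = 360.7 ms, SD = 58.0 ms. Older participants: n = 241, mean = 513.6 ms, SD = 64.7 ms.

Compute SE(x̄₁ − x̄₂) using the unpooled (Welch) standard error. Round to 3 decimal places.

SE₁ = s₁/√n₁ = 58.0/√185 = 4.2642; SE₂ = 64.7/√241 = 4.1677.
Independent samples, unequal variances: SE_diff = √(SE₁² + SE₂²) = √(18.18340164 + 17.36972329) = 5.9626.

5.963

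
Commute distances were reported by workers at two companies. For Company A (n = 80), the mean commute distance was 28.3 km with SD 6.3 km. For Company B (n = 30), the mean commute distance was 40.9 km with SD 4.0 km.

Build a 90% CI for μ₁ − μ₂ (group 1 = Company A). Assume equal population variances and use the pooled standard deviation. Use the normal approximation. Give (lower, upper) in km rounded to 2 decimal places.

(-14.63, -10.57)

Pooled variance s_p² = [79·6.3² + 29·4.0²] / (80+30−2) = 33.3288, so s_p = 5.7731.
SE_diff = s_p·√(1/n₁ + 1/n₂) = 5.7731·√(1/80 + 1/30) = 1.2359.
z* = 1.645; margin = 1.645 × 1.2359 = 2.0331.
Difference = 28.3 − 40.9 = -12.6000.
-12.6000 ± 2.0331 → (-14.63, -10.57).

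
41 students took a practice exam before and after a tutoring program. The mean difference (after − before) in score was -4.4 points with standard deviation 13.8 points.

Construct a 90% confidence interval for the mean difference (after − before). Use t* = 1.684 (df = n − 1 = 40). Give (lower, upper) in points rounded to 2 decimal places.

This is a matched-pairs design, so SE = s_d/√n = 13.8/√41 = 2.1552.
Margin = 1.684 × 2.1552 = 3.6294; the interval is -4.4 ± 3.6294 = (-8.03, -0.77).

(-8.03, -0.77)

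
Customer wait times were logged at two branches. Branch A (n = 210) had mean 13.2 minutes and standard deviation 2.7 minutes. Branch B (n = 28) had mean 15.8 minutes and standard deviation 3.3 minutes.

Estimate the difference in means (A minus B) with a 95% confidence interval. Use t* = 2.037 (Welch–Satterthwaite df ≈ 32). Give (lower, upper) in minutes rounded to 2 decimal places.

(-3.93, -1.27)

Standard errors of each mean: 2.7/√210 = 0.1863 and 3.3/√28 = 0.6236.
SE(x̄₁ − x̄₂) = √(0.1863² + 0.6236²) = 0.6508 for independent samples with unequal variances.
With t* = 2.037, the margin is 2.037 × 0.6508 = 1.3257.
x̄₁ − x̄₂ = 13.2 − 15.8 = -2.6000; the interval is -2.6000 ± 1.3257 = (-3.93, -1.27).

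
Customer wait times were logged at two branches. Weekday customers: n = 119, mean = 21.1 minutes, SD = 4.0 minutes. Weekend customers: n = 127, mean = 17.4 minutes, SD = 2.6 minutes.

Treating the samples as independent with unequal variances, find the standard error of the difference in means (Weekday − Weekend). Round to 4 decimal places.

Standard errors of each mean: 4.0/√119 = 0.3667 and 2.6/√127 = 0.2307.
SE(x̄₁ − x̄₂) = √(0.3667² + 0.2307²) = 0.4332 for independent samples with unequal variances.

0.4332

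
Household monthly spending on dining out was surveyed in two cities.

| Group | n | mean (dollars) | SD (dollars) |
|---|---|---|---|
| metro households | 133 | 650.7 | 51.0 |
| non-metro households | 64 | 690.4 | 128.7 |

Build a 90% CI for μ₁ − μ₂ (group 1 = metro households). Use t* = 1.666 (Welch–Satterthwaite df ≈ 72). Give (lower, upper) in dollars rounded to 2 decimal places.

(-67.50, -11.90)

SE₁ = s₁/√n₁ = 51.0/√133 = 4.4223; SE₂ = 128.7/√64 = 16.0875.
Independent samples, unequal variances: SE_diff = √(SE₁² + SE₂²) = √(19.55673729 + 258.80765625) = 16.6843.
t* = 1.666, so margin of error = 1.666 × 16.6843 = 27.7960.
Difference in means = 650.7 − 690.4 = -39.7000.
-39.7000 ± 27.7960 → (-67.50, -11.90).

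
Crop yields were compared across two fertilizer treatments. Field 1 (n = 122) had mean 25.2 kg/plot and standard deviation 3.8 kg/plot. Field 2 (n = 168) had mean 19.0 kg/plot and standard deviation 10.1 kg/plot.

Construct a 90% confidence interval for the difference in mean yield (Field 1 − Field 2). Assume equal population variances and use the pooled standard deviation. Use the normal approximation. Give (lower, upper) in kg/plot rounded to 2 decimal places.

(4.62, 7.78)

s_p = √[((n₁−1)s₁² + (n₂−1)s₂²)/(n₁+n₂−2)] = √[(121·3.8² + 167·10.1²)/288] = 8.0758.
SE = 8.0758·√(1/122 + 1/168) = 0.9606.
With z* = 1.645, margin = 1.645 × 0.9606 = 1.5802.
x̄₁ − x̄₂ = 25.2 − 19.0 = 6.2000; interval 6.2000 ± 1.5802 = (4.62, 7.78).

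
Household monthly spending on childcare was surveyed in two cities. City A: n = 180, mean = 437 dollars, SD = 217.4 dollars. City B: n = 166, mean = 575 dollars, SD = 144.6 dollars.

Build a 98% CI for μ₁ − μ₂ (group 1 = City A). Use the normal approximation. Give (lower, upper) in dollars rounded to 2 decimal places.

(-183.85, -92.15)

Standard errors of each mean: 217.4/√180 = 16.2040 and 144.6/√166 = 11.2231.
SE(x̄₁ − x̄₂) = √(16.2040² + 11.2231²) = 19.7111 for independent samples with unequal variances.
With z* = 2.326, the margin is 2.326 × 19.7111 = 45.8480.
x̄₁ − x̄₂ = 437 − 575 = -138.0000; the interval is -138.0000 ± 45.8480 = (-183.85, -92.15).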